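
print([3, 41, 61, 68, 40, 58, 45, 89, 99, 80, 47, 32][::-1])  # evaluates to [32, 47, 80, 99, 89, 45, 58, 40, 68, 61, 41, 3]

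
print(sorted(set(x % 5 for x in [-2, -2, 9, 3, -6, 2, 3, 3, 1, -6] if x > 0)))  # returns [1, 2, 3, 4]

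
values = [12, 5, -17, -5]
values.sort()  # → [-17, -5, 5, 12]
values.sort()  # [-17, -5, 5, 12]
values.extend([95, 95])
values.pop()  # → 95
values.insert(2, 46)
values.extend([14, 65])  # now [-17, -5, 46, 5, 12, 95, 14, 65]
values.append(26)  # [-17, -5, 46, 5, 12, 95, 14, 65, 26]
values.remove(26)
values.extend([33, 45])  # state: [-17, -5, 46, 5, 12, 95, 14, 65, 33, 45]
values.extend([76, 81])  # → [-17, -5, 46, 5, 12, 95, 14, 65, 33, 45, 76, 81]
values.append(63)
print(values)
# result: [-17, -5, 46, 5, 12, 95, 14, 65, 33, 45, 76, 81, 63]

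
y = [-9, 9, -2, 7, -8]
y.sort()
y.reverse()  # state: [9, 7, -2, -8, -9]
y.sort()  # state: [-9, -8, -2, 7, 9]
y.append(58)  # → [-9, -8, -2, 7, 9, 58]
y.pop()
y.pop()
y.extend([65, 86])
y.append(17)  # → [-9, -8, -2, 7, 65, 86, 17]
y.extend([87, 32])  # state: [-9, -8, -2, 7, 65, 86, 17, 87, 32]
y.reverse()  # [32, 87, 17, 86, 65, 7, -2, -8, -9]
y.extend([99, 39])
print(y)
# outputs [32, 87, 17, 86, 65, 7, -2, -8, -9, 99, 39]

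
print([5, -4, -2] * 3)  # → [5, -4, -2, 5, -4, -2, 5, -4, -2]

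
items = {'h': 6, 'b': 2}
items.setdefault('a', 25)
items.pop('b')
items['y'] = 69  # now {'h': 6, 'a': 25, 'y': 69}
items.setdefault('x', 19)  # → 19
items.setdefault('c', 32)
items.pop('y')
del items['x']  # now {'h': 6, 'a': 25, 'c': 32}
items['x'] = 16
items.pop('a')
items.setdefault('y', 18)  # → 18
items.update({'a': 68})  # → {'h': 6, 'c': 32, 'x': 16, 'y': 18, 'a': 68}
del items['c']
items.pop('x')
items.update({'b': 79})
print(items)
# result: {'h': 6, 'y': 18, 'a': 68, 'b': 79}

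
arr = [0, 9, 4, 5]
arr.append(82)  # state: [0, 9, 4, 5, 82]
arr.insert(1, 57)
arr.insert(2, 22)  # [0, 57, 22, 9, 4, 5, 82]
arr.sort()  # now [0, 4, 5, 9, 22, 57, 82]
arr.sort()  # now [0, 4, 5, 9, 22, 57, 82]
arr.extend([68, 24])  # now [0, 4, 5, 9, 22, 57, 82, 68, 24]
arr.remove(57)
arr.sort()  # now [0, 4, 5, 9, 22, 24, 68, 82]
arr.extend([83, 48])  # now [0, 4, 5, 9, 22, 24, 68, 82, 83, 48]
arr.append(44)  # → [0, 4, 5, 9, 22, 24, 68, 82, 83, 48, 44]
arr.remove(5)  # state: [0, 4, 9, 22, 24, 68, 82, 83, 48, 44]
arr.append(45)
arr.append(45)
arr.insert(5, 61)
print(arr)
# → [0, 4, 9, 22, 24, 61, 68, 82, 83, 48, 44, 45, 45]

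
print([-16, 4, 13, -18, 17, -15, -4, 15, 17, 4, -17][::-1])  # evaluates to [-17, 4, 17, 15, -4, -15, 17, -18, 13, 4, -16]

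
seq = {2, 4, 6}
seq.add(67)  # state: {2, 4, 6, 67}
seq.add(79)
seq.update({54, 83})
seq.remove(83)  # {2, 4, 6, 54, 67, 79}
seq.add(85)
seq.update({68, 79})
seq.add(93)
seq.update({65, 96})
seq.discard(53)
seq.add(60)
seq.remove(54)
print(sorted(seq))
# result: [2, 4, 6, 60, 65, 67, 68, 79, 85, 93, 96]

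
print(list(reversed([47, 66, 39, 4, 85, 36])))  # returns [36, 85, 4, 39, 66, 47]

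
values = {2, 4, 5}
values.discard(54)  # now {2, 4, 5}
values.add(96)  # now {2, 4, 5, 96}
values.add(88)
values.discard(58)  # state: {2, 4, 5, 88, 96}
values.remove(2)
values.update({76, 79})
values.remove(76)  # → {4, 5, 79, 88, 96}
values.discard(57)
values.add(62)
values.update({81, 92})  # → {4, 5, 62, 79, 81, 88, 92, 96}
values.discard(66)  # {4, 5, 62, 79, 81, 88, 92, 96}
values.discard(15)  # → {4, 5, 62, 79, 81, 88, 92, 96}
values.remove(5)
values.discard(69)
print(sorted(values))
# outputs [4, 62, 79, 81, 88, 92, 96]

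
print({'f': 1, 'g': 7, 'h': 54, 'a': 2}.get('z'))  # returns None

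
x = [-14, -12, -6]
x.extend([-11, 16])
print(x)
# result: [-14, -12, -6, -11, 16]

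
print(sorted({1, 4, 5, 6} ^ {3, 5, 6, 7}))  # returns [1, 3, 4, 7]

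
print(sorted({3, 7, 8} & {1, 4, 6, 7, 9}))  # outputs [7]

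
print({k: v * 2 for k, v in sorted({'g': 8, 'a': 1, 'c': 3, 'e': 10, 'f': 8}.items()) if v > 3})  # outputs {'e': 20, 'f': 16, 'g': 16}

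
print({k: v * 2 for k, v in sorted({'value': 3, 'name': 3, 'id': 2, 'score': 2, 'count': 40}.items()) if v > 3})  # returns {'count': 80}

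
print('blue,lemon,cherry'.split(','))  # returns ['blue', 'lemon', 'cherry']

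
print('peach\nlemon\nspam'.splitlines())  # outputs ['peach', 'lemon', 'spam']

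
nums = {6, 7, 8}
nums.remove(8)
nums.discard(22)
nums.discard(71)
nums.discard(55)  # {6, 7}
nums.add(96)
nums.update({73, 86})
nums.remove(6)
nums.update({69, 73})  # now {7, 69, 73, 86, 96}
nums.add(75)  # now {7, 69, 73, 75, 86, 96}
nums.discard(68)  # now {7, 69, 73, 75, 86, 96}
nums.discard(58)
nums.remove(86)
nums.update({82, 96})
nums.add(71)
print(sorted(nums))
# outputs [7, 69, 71, 73, 75, 82, 96]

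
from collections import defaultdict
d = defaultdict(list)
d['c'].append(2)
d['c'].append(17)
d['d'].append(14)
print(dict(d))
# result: {'c': [2, 17], 'd': [14]}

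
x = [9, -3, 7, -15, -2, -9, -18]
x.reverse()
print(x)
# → [-18, -9, -2, -15, 7, -3, 9]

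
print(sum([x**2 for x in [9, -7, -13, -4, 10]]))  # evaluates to 415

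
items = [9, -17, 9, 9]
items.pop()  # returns 9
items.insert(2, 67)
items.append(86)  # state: [9, -17, 67, 9, 86]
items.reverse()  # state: [86, 9, 67, -17, 9]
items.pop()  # 9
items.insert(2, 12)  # [86, 9, 12, 67, -17]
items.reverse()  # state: [-17, 67, 12, 9, 86]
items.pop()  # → 86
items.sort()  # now [-17, 9, 12, 67]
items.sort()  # [-17, 9, 12, 67]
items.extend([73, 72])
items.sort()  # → [-17, 9, 12, 67, 72, 73]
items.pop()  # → 73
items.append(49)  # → [-17, 9, 12, 67, 72, 49]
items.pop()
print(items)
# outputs [-17, 9, 12, 67, 72]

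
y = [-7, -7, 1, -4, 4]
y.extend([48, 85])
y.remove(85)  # [-7, -7, 1, -4, 4, 48]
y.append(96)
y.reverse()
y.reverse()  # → [-7, -7, 1, -4, 4, 48, 96]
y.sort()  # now [-7, -7, -4, 1, 4, 48, 96]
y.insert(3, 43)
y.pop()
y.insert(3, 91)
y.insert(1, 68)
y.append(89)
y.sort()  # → [-7, -7, -4, 1, 4, 43, 48, 68, 89, 91]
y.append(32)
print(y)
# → [-7, -7, -4, 1, 4, 43, 48, 68, 89, 91, 32]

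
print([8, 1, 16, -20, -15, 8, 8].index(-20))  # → 3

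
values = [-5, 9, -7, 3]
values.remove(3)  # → [-5, 9, -7]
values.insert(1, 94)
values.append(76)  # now [-5, 94, 9, -7, 76]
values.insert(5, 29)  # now [-5, 94, 9, -7, 76, 29]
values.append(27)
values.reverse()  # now [27, 29, 76, -7, 9, 94, -5]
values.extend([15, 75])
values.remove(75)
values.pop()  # 15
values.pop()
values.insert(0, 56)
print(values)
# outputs [56, 27, 29, 76, -7, 9, 94]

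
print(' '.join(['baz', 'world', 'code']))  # baz world code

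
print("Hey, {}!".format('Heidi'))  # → Hey, Heidi!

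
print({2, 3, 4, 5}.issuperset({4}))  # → True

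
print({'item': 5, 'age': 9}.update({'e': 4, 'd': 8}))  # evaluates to None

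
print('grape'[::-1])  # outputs eparg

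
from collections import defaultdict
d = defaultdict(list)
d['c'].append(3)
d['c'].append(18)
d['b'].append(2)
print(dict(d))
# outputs {'c': [3, 18], 'b': [2]}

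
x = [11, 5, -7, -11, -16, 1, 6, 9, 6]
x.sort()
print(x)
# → [-16, -11, -7, 1, 5, 6, 6, 9, 11]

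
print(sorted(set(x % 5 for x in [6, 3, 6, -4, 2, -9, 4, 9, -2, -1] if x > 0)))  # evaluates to [1, 2, 3, 4]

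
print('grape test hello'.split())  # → ['grape', 'test', 'hello']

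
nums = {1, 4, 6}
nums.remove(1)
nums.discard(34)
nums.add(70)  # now {4, 6, 70}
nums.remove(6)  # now {4, 70}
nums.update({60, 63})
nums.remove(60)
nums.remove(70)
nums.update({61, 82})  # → {4, 61, 63, 82}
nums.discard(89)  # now {4, 61, 63, 82}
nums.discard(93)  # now {4, 61, 63, 82}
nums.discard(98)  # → {4, 61, 63, 82}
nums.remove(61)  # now {4, 63, 82}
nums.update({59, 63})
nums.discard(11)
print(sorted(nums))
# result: [4, 59, 63, 82]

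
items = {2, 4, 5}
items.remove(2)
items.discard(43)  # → {4, 5}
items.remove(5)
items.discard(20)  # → {4}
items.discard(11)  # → {4}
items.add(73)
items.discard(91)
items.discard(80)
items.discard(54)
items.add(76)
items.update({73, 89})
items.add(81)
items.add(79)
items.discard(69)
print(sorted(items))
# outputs [4, 73, 76, 79, 81, 89]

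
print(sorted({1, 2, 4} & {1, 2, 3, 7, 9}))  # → [1, 2]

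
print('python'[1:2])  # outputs y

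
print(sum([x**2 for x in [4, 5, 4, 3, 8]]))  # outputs 130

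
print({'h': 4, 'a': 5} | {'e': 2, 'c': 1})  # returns {'h': 4, 'a': 5, 'e': 2, 'c': 1}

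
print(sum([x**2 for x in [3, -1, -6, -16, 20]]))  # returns 702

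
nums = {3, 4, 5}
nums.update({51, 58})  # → {3, 4, 5, 51, 58}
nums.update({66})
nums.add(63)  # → {3, 4, 5, 51, 58, 63, 66}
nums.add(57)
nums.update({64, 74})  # {3, 4, 5, 51, 57, 58, 63, 64, 66, 74}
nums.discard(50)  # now {3, 4, 5, 51, 57, 58, 63, 64, 66, 74}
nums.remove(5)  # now {3, 4, 51, 57, 58, 63, 64, 66, 74}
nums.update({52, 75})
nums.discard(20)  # {3, 4, 51, 52, 57, 58, 63, 64, 66, 74, 75}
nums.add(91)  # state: {3, 4, 51, 52, 57, 58, 63, 64, 66, 74, 75, 91}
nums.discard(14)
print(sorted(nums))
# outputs [3, 4, 51, 52, 57, 58, 63, 64, 66, 74, 75, 91]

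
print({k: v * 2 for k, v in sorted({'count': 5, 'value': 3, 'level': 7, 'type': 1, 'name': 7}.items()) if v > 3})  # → {'count': 10, 'level': 14, 'name': 14}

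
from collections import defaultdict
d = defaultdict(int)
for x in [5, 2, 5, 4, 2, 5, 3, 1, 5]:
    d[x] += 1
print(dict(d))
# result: {5: 4, 2: 2, 4: 1, 3: 1, 1: 1}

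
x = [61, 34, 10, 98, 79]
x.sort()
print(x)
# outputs [10, 34, 61, 79, 98]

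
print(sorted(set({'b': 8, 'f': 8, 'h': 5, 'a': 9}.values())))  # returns [5, 8, 9]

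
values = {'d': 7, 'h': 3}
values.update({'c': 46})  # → {'d': 7, 'h': 3, 'c': 46}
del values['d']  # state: {'h': 3, 'c': 46}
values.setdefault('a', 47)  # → 47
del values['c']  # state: {'h': 3, 'a': 47}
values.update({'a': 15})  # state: {'h': 3, 'a': 15}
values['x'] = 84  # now {'h': 3, 'a': 15, 'x': 84}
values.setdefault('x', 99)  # 84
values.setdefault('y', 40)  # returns 40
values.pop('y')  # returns 40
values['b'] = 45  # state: {'h': 3, 'a': 15, 'x': 84, 'b': 45}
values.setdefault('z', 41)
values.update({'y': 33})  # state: {'h': 3, 'a': 15, 'x': 84, 'b': 45, 'z': 41, 'y': 33}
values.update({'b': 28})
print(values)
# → {'h': 3, 'a': 15, 'x': 84, 'b': 28, 'z': 41, 'y': 33}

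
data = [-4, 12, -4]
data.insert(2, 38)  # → [-4, 12, 38, -4]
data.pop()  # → -4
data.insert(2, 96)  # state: [-4, 12, 96, 38]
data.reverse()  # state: [38, 96, 12, -4]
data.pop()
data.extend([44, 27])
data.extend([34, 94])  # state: [38, 96, 12, 44, 27, 34, 94]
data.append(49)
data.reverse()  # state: [49, 94, 34, 27, 44, 12, 96, 38]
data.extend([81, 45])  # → [49, 94, 34, 27, 44, 12, 96, 38, 81, 45]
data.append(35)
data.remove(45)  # [49, 94, 34, 27, 44, 12, 96, 38, 81, 35]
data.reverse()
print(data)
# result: [35, 81, 38, 96, 12, 44, 27, 34, 94, 49]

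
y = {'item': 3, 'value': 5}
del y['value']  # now {'item': 3}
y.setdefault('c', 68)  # 68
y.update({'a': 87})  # {'item': 3, 'c': 68, 'a': 87}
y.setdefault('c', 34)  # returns 68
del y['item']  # {'c': 68, 'a': 87}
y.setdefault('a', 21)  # 87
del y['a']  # {'c': 68}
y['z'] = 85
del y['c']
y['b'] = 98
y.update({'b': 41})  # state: {'z': 85, 'b': 41}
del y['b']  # {'z': 85}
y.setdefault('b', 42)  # 42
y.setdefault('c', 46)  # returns 46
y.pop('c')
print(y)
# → {'z': 85, 'b': 42}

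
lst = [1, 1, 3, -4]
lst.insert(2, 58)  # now [1, 1, 58, 3, -4]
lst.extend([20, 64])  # [1, 1, 58, 3, -4, 20, 64]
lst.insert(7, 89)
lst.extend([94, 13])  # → [1, 1, 58, 3, -4, 20, 64, 89, 94, 13]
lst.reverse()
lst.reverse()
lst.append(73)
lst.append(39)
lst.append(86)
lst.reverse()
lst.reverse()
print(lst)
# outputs [1, 1, 58, 3, -4, 20, 64, 89, 94, 13, 73, 39, 86]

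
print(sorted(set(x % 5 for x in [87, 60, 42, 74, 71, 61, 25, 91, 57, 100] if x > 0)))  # [0, 1, 2, 4]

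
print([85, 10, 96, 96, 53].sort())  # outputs None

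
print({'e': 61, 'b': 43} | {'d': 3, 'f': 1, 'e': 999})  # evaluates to {'e': 999, 'b': 43, 'd': 3, 'f': 1}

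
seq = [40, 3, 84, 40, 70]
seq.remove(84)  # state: [40, 3, 40, 70]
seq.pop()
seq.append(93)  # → [40, 3, 40, 93]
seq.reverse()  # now [93, 40, 3, 40]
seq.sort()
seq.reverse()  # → [93, 40, 40, 3]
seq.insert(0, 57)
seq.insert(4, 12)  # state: [57, 93, 40, 40, 12, 3]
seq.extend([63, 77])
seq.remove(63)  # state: [57, 93, 40, 40, 12, 3, 77]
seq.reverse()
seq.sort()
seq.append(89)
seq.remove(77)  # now [3, 12, 40, 40, 57, 93, 89]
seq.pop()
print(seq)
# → [3, 12, 40, 40, 57, 93]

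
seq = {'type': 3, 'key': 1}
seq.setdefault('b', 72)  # 72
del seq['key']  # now {'type': 3, 'b': 72}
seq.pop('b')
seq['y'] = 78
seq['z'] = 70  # {'type': 3, 'y': 78, 'z': 70}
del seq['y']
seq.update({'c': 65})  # {'type': 3, 'z': 70, 'c': 65}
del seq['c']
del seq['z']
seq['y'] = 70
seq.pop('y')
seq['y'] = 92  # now {'type': 3, 'y': 92}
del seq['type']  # {'y': 92}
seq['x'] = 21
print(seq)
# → {'y': 92, 'x': 21}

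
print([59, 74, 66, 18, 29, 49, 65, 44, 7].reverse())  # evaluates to None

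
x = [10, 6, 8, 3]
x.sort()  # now [3, 6, 8, 10]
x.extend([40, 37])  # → [3, 6, 8, 10, 40, 37]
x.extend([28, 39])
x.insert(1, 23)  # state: [3, 23, 6, 8, 10, 40, 37, 28, 39]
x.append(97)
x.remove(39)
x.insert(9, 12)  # [3, 23, 6, 8, 10, 40, 37, 28, 97, 12]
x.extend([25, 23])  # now [3, 23, 6, 8, 10, 40, 37, 28, 97, 12, 25, 23]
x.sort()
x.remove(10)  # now [3, 6, 8, 12, 23, 23, 25, 28, 37, 40, 97]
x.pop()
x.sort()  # [3, 6, 8, 12, 23, 23, 25, 28, 37, 40]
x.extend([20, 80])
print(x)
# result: [3, 6, 8, 12, 23, 23, 25, 28, 37, 40, 20, 80]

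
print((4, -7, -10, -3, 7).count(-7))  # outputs 1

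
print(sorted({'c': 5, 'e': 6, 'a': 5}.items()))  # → [('a', 5), ('c', 5), ('e', 6)]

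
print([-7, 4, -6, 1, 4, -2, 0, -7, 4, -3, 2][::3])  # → [-7, 1, 0, -3]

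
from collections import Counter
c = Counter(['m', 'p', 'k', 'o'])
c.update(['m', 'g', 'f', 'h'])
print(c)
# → Counter({'m': 2, 'p': 1, 'k': 1, 'o': 1, 'g': 1, 'f': 1, 'h': 1})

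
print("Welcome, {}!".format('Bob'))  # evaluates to Welcome, Bob!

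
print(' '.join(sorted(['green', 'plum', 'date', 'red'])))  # date green plum red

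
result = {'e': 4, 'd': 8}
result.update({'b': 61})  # {'e': 4, 'd': 8, 'b': 61}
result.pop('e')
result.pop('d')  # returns 8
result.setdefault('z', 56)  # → 56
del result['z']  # {'b': 61}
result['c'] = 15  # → {'b': 61, 'c': 15}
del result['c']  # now {'b': 61}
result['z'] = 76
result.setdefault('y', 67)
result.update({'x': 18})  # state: {'b': 61, 'z': 76, 'y': 67, 'x': 18}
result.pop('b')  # 61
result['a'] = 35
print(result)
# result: {'z': 76, 'y': 67, 'x': 18, 'a': 35}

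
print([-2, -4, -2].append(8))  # None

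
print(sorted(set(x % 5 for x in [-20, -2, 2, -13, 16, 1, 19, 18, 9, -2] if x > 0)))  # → [1, 2, 3, 4]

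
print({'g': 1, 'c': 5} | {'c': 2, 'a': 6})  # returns {'g': 1, 'c': 2, 'a': 6}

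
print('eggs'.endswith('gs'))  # True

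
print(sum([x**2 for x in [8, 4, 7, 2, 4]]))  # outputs 149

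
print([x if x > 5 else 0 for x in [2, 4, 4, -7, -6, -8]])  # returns [0, 0, 0, 0, 0, 0]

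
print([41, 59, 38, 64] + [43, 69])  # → [41, 59, 38, 64, 43, 69]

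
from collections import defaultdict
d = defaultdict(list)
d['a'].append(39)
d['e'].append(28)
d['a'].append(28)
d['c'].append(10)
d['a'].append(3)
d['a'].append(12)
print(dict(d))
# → {'a': [39, 28, 3, 12], 'e': [28], 'c': [10]}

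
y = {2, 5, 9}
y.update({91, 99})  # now {2, 5, 9, 91, 99}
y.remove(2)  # {5, 9, 91, 99}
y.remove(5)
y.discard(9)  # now {91, 99}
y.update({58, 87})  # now {58, 87, 91, 99}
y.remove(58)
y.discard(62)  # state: {87, 91, 99}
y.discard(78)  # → {87, 91, 99}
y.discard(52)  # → {87, 91, 99}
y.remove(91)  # {87, 99}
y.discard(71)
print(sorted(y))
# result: [87, 99]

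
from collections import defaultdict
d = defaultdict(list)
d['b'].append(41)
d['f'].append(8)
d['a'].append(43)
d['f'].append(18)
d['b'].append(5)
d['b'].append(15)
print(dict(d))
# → {'b': [41, 5, 15], 'f': [8, 18], 'a': [43]}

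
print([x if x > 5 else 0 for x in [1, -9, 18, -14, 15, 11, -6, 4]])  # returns [0, 0, 18, 0, 15, 11, 0, 0]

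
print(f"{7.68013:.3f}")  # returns 7.680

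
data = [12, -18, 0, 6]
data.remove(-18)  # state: [12, 0, 6]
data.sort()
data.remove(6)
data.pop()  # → 12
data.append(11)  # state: [0, 11]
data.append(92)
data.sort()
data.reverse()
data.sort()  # [0, 11, 92]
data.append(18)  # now [0, 11, 92, 18]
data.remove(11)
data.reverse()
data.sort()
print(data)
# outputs [0, 18, 92]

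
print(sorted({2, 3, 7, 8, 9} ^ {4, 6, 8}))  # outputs [2, 3, 4, 6, 7, 9]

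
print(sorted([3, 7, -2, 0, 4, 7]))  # [-2, 0, 3, 4, 7, 7]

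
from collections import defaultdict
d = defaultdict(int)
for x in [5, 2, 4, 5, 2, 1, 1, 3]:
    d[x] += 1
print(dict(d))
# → {5: 2, 2: 2, 4: 1, 1: 2, 3: 1}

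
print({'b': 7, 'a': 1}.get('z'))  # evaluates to None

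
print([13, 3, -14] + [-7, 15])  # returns [13, 3, -14, -7, 15]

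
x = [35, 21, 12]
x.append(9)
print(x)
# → [35, 21, 12, 9]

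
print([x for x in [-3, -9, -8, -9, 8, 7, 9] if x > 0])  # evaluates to [8, 7, 9]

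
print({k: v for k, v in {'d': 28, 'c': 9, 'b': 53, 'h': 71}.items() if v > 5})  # {'d': 28, 'c': 9, 'b': 53, 'h': 71}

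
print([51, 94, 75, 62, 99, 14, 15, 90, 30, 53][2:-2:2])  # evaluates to [75, 99, 15]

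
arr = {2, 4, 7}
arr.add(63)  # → {2, 4, 7, 63}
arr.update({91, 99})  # {2, 4, 7, 63, 91, 99}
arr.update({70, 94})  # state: {2, 4, 7, 63, 70, 91, 94, 99}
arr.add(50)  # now {2, 4, 7, 50, 63, 70, 91, 94, 99}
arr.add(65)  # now {2, 4, 7, 50, 63, 65, 70, 91, 94, 99}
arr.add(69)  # {2, 4, 7, 50, 63, 65, 69, 70, 91, 94, 99}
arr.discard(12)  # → {2, 4, 7, 50, 63, 65, 69, 70, 91, 94, 99}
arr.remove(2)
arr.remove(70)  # {4, 7, 50, 63, 65, 69, 91, 94, 99}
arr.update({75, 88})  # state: {4, 7, 50, 63, 65, 69, 75, 88, 91, 94, 99}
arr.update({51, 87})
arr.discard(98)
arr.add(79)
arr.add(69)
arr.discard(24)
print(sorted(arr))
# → [4, 7, 50, 51, 63, 65, 69, 75, 79, 87, 88, 91, 94, 99]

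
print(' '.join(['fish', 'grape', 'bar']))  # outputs fish grape bar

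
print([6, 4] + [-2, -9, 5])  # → [6, 4, -2, -9, 5]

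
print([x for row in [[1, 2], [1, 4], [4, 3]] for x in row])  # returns [1, 2, 1, 4, 4, 3]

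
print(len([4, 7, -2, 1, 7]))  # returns 5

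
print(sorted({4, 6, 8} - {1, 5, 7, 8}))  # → [4, 6]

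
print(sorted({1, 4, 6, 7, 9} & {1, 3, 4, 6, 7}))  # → [1, 4, 6, 7]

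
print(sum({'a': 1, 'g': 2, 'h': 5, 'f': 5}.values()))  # 13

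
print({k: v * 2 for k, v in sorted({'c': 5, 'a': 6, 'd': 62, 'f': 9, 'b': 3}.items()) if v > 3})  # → {'a': 12, 'c': 10, 'd': 124, 'f': 18}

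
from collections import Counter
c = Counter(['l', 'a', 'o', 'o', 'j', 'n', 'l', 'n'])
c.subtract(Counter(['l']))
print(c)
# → Counter({'o': 2, 'n': 2, 'l': 1, 'a': 1, 'j': 1})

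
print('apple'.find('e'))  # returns 4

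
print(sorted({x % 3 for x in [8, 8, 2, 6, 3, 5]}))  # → [0, 2]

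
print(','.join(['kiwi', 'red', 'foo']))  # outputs kiwi,red,foo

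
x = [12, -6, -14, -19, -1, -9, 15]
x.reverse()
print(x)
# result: [15, -9, -1, -19, -14, -6, 12]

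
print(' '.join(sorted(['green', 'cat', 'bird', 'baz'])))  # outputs baz bird cat green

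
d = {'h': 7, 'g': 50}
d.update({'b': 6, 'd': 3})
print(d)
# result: {'h': 7, 'g': 50, 'b': 6, 'd': 3}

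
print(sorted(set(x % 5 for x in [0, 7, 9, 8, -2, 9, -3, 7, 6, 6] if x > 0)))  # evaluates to [1, 2, 3, 4]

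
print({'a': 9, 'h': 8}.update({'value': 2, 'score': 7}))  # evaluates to None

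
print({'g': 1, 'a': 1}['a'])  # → 1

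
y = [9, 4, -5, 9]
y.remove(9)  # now [4, -5, 9]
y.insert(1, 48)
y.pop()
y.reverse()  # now [-5, 48, 4]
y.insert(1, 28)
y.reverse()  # [4, 48, 28, -5]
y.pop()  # -5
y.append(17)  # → [4, 48, 28, 17]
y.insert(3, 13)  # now [4, 48, 28, 13, 17]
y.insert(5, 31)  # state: [4, 48, 28, 13, 17, 31]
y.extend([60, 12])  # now [4, 48, 28, 13, 17, 31, 60, 12]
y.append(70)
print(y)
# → [4, 48, 28, 13, 17, 31, 60, 12, 70]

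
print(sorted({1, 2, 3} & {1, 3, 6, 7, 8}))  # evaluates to [1, 3]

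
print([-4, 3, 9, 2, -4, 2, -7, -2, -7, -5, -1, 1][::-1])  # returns [1, -1, -5, -7, -2, -7, 2, -4, 2, 9, 3, -4]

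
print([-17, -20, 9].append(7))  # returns None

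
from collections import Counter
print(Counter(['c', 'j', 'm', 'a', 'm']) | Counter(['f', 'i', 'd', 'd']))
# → Counter({'m': 2, 'd': 2, 'c': 1, 'j': 1, 'a': 1, 'f': 1, 'i': 1})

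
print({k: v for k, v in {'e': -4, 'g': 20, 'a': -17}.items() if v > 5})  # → {'g': 20}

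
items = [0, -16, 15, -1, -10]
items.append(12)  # [0, -16, 15, -1, -10, 12]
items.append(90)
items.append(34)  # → [0, -16, 15, -1, -10, 12, 90, 34]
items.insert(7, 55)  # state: [0, -16, 15, -1, -10, 12, 90, 55, 34]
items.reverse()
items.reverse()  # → [0, -16, 15, -1, -10, 12, 90, 55, 34]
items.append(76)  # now [0, -16, 15, -1, -10, 12, 90, 55, 34, 76]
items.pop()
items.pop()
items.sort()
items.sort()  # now [-16, -10, -1, 0, 12, 15, 55, 90]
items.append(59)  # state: [-16, -10, -1, 0, 12, 15, 55, 90, 59]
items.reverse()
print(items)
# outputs [59, 90, 55, 15, 12, 0, -1, -10, -16]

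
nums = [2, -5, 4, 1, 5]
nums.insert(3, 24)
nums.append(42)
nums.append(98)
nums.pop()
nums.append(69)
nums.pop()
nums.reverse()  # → [42, 5, 1, 24, 4, -5, 2]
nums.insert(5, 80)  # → [42, 5, 1, 24, 4, 80, -5, 2]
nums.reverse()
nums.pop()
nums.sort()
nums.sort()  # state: [-5, 1, 2, 4, 5, 24, 80]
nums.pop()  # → 80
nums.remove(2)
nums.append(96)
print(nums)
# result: [-5, 1, 4, 5, 24, 96]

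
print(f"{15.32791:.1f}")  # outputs 15.3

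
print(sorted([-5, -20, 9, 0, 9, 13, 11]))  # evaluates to [-20, -5, 0, 9, 9, 11, 13]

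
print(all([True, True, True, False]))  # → False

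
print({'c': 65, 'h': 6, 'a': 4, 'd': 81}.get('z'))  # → None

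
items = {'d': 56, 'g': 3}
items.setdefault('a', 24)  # 24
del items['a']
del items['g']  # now {'d': 56}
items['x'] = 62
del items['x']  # {'d': 56}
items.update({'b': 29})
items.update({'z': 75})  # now {'d': 56, 'b': 29, 'z': 75}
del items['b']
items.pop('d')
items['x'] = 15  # {'z': 75, 'x': 15}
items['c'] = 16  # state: {'z': 75, 'x': 15, 'c': 16}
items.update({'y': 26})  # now {'z': 75, 'x': 15, 'c': 16, 'y': 26}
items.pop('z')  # 75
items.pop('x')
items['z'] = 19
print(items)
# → {'c': 16, 'y': 26, 'z': 19}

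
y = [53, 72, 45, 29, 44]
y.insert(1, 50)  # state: [53, 50, 72, 45, 29, 44]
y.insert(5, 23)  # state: [53, 50, 72, 45, 29, 23, 44]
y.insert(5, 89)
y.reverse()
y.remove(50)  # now [44, 23, 89, 29, 45, 72, 53]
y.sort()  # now [23, 29, 44, 45, 53, 72, 89]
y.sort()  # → [23, 29, 44, 45, 53, 72, 89]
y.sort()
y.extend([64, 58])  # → [23, 29, 44, 45, 53, 72, 89, 64, 58]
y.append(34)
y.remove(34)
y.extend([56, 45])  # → [23, 29, 44, 45, 53, 72, 89, 64, 58, 56, 45]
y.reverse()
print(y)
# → [45, 56, 58, 64, 89, 72, 53, 45, 44, 29, 23]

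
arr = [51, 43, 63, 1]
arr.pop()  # 1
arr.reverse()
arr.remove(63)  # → [43, 51]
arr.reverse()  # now [51, 43]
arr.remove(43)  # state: [51]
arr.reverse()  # [51]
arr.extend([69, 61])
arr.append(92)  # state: [51, 69, 61, 92]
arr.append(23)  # [51, 69, 61, 92, 23]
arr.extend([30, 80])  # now [51, 69, 61, 92, 23, 30, 80]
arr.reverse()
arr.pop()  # 51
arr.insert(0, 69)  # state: [69, 80, 30, 23, 92, 61, 69]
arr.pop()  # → 69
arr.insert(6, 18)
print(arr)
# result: [69, 80, 30, 23, 92, 61, 18]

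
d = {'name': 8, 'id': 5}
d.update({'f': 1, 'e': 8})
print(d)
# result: {'name': 8, 'id': 5, 'f': 1, 'e': 8}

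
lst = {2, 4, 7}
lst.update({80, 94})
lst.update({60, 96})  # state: {2, 4, 7, 60, 80, 94, 96}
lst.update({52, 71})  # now {2, 4, 7, 52, 60, 71, 80, 94, 96}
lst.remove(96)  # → {2, 4, 7, 52, 60, 71, 80, 94}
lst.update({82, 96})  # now {2, 4, 7, 52, 60, 71, 80, 82, 94, 96}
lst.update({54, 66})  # {2, 4, 7, 52, 54, 60, 66, 71, 80, 82, 94, 96}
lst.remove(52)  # {2, 4, 7, 54, 60, 66, 71, 80, 82, 94, 96}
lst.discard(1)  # {2, 4, 7, 54, 60, 66, 71, 80, 82, 94, 96}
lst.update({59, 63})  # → {2, 4, 7, 54, 59, 60, 63, 66, 71, 80, 82, 94, 96}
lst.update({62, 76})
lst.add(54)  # {2, 4, 7, 54, 59, 60, 62, 63, 66, 71, 76, 80, 82, 94, 96}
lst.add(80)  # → {2, 4, 7, 54, 59, 60, 62, 63, 66, 71, 76, 80, 82, 94, 96}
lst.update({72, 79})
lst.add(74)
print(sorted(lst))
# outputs [2, 4, 7, 54, 59, 60, 62, 63, 66, 71, 72, 74, 76, 79, 80, 82, 94, 96]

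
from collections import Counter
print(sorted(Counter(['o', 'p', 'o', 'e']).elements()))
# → ['e', 'o', 'o', 'p']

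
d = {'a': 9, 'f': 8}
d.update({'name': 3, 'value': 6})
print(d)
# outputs {'a': 9, 'f': 8, 'name': 3, 'value': 6}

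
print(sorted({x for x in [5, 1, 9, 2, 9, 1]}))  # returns [1, 2, 5, 9]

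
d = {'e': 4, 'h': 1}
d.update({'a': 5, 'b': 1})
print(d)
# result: {'e': 4, 'h': 1, 'a': 5, 'b': 1}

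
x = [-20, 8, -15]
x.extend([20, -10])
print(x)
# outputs [-20, 8, -15, 20, -10]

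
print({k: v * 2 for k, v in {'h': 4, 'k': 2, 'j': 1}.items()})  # {'h': 8, 'k': 4, 'j': 2}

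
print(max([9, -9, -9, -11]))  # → 9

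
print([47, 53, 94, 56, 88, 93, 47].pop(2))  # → 94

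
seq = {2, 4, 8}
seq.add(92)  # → {2, 4, 8, 92}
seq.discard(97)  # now {2, 4, 8, 92}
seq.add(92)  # {2, 4, 8, 92}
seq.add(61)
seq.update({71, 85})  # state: {2, 4, 8, 61, 71, 85, 92}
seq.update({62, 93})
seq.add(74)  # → {2, 4, 8, 61, 62, 71, 74, 85, 92, 93}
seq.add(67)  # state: {2, 4, 8, 61, 62, 67, 71, 74, 85, 92, 93}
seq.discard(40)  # {2, 4, 8, 61, 62, 67, 71, 74, 85, 92, 93}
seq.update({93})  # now {2, 4, 8, 61, 62, 67, 71, 74, 85, 92, 93}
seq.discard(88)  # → {2, 4, 8, 61, 62, 67, 71, 74, 85, 92, 93}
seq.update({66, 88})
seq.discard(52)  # {2, 4, 8, 61, 62, 66, 67, 71, 74, 85, 88, 92, 93}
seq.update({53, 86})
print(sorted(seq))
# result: [2, 4, 8, 53, 61, 62, 66, 67, 71, 74, 85, 86, 88, 92, 93]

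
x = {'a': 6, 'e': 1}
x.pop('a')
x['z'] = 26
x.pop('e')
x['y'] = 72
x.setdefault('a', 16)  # 16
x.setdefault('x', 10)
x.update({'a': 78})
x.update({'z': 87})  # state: {'z': 87, 'y': 72, 'a': 78, 'x': 10}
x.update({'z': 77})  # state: {'z': 77, 'y': 72, 'a': 78, 'x': 10}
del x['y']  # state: {'z': 77, 'a': 78, 'x': 10}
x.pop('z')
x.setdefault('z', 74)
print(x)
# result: {'a': 78, 'x': 10, 'z': 74}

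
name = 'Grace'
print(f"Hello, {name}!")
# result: Hello, Grace!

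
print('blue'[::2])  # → bu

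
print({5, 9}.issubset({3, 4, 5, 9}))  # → True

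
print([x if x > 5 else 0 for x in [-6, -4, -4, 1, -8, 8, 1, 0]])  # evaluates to [0, 0, 0, 0, 0, 8, 0, 0]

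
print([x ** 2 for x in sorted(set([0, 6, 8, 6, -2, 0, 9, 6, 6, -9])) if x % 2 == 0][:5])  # [4, 0, 36, 64]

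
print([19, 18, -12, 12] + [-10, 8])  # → [19, 18, -12, 12, -10, 8]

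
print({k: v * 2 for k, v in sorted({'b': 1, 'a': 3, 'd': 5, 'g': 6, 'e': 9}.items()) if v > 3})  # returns {'d': 10, 'e': 18, 'g': 12}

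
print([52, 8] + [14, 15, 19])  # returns [52, 8, 14, 15, 19]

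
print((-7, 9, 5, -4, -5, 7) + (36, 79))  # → (-7, 9, 5, -4, -5, 7, 36, 79)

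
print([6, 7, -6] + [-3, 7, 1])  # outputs [6, 7, -6, -3, 7, 1]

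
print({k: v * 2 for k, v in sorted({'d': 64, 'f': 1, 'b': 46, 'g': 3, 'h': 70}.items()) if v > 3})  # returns {'b': 92, 'd': 128, 'h': 140}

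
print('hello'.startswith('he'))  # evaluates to True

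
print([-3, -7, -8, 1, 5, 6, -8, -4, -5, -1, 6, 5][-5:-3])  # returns [-4, -5]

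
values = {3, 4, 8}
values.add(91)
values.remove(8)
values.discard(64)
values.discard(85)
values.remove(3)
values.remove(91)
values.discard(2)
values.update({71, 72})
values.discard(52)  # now {4, 71, 72}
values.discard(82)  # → {4, 71, 72}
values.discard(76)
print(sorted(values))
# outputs [4, 71, 72]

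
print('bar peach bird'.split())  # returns ['bar', 'peach', 'bird']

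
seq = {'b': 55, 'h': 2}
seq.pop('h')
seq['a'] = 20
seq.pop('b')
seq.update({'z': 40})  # {'a': 20, 'z': 40}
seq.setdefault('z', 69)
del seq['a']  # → {'z': 40}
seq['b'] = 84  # {'z': 40, 'b': 84}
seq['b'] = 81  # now {'z': 40, 'b': 81}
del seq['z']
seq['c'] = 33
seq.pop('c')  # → 33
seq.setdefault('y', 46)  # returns 46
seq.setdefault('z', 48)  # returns 48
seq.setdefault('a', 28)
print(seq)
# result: {'b': 81, 'y': 46, 'z': 48, 'a': 28}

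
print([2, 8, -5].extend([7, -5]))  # None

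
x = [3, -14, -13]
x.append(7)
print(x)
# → [3, -14, -13, 7]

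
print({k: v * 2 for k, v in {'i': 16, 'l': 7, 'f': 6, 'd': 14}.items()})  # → {'i': 32, 'l': 14, 'f': 12, 'd': 28}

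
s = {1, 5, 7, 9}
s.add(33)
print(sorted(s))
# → [1, 5, 7, 9, 33]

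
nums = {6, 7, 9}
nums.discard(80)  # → {6, 7, 9}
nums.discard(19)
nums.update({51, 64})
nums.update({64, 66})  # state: {6, 7, 9, 51, 64, 66}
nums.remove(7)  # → {6, 9, 51, 64, 66}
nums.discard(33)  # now {6, 9, 51, 64, 66}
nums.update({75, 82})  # {6, 9, 51, 64, 66, 75, 82}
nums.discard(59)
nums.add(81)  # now {6, 9, 51, 64, 66, 75, 81, 82}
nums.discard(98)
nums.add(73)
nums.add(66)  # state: {6, 9, 51, 64, 66, 73, 75, 81, 82}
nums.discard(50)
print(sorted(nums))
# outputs [6, 9, 51, 64, 66, 73, 75, 81, 82]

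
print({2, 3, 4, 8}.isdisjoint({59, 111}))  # True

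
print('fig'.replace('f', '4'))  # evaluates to 4ig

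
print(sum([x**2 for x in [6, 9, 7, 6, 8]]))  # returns 266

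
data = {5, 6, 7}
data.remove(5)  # {6, 7}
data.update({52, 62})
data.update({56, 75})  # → {6, 7, 52, 56, 62, 75}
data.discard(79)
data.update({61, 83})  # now {6, 7, 52, 56, 61, 62, 75, 83}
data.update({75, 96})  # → {6, 7, 52, 56, 61, 62, 75, 83, 96}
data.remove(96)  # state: {6, 7, 52, 56, 61, 62, 75, 83}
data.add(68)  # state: {6, 7, 52, 56, 61, 62, 68, 75, 83}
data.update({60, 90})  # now {6, 7, 52, 56, 60, 61, 62, 68, 75, 83, 90}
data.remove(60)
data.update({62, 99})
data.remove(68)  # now {6, 7, 52, 56, 61, 62, 75, 83, 90, 99}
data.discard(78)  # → {6, 7, 52, 56, 61, 62, 75, 83, 90, 99}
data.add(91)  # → {6, 7, 52, 56, 61, 62, 75, 83, 90, 91, 99}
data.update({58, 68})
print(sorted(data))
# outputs [6, 7, 52, 56, 58, 61, 62, 68, 75, 83, 90, 91, 99]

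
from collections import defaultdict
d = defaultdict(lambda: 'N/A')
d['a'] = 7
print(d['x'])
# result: N/A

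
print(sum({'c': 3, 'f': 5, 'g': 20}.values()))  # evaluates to 28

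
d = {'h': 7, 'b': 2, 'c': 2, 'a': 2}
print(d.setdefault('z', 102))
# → 102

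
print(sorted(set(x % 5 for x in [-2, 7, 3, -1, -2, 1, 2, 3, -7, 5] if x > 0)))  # [0, 1, 2, 3]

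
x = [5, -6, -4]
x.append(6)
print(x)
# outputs [5, -6, -4, 6]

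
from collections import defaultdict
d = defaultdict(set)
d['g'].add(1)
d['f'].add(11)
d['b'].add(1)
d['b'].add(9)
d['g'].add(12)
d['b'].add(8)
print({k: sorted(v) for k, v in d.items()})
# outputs {'g': [1, 12], 'f': [11], 'b': [1, 8, 9]}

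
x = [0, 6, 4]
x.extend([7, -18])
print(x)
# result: [0, 6, 4, 7, -18]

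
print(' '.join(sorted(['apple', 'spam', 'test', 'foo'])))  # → apple foo spam test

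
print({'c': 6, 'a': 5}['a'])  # 5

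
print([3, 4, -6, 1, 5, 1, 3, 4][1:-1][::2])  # [4, 1, 1]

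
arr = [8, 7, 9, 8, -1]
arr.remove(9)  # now [8, 7, 8, -1]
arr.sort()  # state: [-1, 7, 8, 8]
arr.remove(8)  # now [-1, 7, 8]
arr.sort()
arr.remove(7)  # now [-1, 8]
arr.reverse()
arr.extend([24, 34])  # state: [8, -1, 24, 34]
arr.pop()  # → 34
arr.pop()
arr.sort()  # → [-1, 8]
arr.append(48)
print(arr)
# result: [-1, 8, 48]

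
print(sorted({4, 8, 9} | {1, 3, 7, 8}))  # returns [1, 3, 4, 7, 8, 9]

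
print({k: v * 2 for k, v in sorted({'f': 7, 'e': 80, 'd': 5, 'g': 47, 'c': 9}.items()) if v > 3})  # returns {'c': 18, 'd': 10, 'e': 160, 'f': 14, 'g': 94}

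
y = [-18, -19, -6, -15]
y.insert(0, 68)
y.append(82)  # [68, -18, -19, -6, -15, 82]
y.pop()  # 82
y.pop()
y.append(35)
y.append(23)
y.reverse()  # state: [23, 35, -6, -19, -18, 68]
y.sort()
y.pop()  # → 68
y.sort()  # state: [-19, -18, -6, 23, 35]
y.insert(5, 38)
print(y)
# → [-19, -18, -6, 23, 35, 38]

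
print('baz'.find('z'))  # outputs 2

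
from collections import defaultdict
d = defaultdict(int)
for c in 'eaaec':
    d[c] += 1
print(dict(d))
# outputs {'e': 2, 'a': 2, 'c': 1}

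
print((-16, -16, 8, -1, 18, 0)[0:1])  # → (-16,)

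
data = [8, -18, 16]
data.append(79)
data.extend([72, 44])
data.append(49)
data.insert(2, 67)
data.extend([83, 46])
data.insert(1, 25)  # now [8, 25, -18, 67, 16, 79, 72, 44, 49, 83, 46]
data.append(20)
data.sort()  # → [-18, 8, 16, 20, 25, 44, 46, 49, 67, 72, 79, 83]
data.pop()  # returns 83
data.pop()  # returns 79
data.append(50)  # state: [-18, 8, 16, 20, 25, 44, 46, 49, 67, 72, 50]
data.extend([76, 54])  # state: [-18, 8, 16, 20, 25, 44, 46, 49, 67, 72, 50, 76, 54]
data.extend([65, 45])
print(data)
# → [-18, 8, 16, 20, 25, 44, 46, 49, 67, 72, 50, 76, 54, 65, 45]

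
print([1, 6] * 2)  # [1, 6, 1, 6]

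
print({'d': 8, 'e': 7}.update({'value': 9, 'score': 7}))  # None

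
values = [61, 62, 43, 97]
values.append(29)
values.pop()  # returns 29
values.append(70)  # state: [61, 62, 43, 97, 70]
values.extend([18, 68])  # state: [61, 62, 43, 97, 70, 18, 68]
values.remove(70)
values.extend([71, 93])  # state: [61, 62, 43, 97, 18, 68, 71, 93]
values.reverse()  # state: [93, 71, 68, 18, 97, 43, 62, 61]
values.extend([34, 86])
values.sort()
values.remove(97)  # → [18, 34, 43, 61, 62, 68, 71, 86, 93]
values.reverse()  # [93, 86, 71, 68, 62, 61, 43, 34, 18]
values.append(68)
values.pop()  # 68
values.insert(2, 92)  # [93, 86, 92, 71, 68, 62, 61, 43, 34, 18]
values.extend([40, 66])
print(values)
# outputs [93, 86, 92, 71, 68, 62, 61, 43, 34, 18, 40, 66]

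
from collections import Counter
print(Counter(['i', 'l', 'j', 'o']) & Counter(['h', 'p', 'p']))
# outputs Counter()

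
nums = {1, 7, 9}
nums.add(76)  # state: {1, 7, 9, 76}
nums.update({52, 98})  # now {1, 7, 9, 52, 76, 98}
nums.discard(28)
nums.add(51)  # {1, 7, 9, 51, 52, 76, 98}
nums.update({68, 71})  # {1, 7, 9, 51, 52, 68, 71, 76, 98}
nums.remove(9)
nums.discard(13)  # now {1, 7, 51, 52, 68, 71, 76, 98}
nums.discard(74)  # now {1, 7, 51, 52, 68, 71, 76, 98}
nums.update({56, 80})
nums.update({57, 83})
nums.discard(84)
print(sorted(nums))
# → [1, 7, 51, 52, 56, 57, 68, 71, 76, 80, 83, 98]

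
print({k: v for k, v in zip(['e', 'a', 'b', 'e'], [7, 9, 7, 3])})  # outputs {'e': 3, 'a': 9, 'b': 7}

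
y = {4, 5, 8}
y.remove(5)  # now {4, 8}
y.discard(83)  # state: {4, 8}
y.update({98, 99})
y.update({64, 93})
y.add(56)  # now {4, 8, 56, 64, 93, 98, 99}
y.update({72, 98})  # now {4, 8, 56, 64, 72, 93, 98, 99}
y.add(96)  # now {4, 8, 56, 64, 72, 93, 96, 98, 99}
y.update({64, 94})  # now {4, 8, 56, 64, 72, 93, 94, 96, 98, 99}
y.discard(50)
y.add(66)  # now {4, 8, 56, 64, 66, 72, 93, 94, 96, 98, 99}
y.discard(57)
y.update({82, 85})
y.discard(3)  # {4, 8, 56, 64, 66, 72, 82, 85, 93, 94, 96, 98, 99}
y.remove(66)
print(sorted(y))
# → [4, 8, 56, 64, 72, 82, 85, 93, 94, 96, 98, 99]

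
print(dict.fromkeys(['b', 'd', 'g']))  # {'b': None, 'd': None, 'g': None}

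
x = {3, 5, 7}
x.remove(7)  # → {3, 5}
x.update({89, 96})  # {3, 5, 89, 96}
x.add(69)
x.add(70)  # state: {3, 5, 69, 70, 89, 96}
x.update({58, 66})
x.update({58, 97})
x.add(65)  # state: {3, 5, 58, 65, 66, 69, 70, 89, 96, 97}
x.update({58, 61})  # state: {3, 5, 58, 61, 65, 66, 69, 70, 89, 96, 97}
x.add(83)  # {3, 5, 58, 61, 65, 66, 69, 70, 83, 89, 96, 97}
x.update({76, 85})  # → {3, 5, 58, 61, 65, 66, 69, 70, 76, 83, 85, 89, 96, 97}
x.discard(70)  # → {3, 5, 58, 61, 65, 66, 69, 76, 83, 85, 89, 96, 97}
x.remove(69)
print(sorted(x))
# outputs [3, 5, 58, 61, 65, 66, 76, 83, 85, 89, 96, 97]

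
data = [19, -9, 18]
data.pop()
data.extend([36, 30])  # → [19, -9, 36, 30]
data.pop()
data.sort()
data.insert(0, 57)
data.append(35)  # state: [57, -9, 19, 36, 35]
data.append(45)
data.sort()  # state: [-9, 19, 35, 36, 45, 57]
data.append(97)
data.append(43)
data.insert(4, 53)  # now [-9, 19, 35, 36, 53, 45, 57, 97, 43]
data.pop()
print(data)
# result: [-9, 19, 35, 36, 53, 45, 57, 97]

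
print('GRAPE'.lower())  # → grape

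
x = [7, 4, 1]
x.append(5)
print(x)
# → [7, 4, 1, 5]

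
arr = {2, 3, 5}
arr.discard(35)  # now {2, 3, 5}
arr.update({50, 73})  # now {2, 3, 5, 50, 73}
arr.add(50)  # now {2, 3, 5, 50, 73}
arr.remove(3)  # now {2, 5, 50, 73}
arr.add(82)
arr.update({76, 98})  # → {2, 5, 50, 73, 76, 82, 98}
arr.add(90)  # {2, 5, 50, 73, 76, 82, 90, 98}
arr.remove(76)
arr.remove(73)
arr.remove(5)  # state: {2, 50, 82, 90, 98}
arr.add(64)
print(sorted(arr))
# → [2, 50, 64, 82, 90, 98]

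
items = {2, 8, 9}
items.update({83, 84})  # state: {2, 8, 9, 83, 84}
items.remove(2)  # {8, 9, 83, 84}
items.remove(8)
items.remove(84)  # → {9, 83}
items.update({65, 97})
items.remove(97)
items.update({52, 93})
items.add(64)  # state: {9, 52, 64, 65, 83, 93}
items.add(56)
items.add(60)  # {9, 52, 56, 60, 64, 65, 83, 93}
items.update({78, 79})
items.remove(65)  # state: {9, 52, 56, 60, 64, 78, 79, 83, 93}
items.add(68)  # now {9, 52, 56, 60, 64, 68, 78, 79, 83, 93}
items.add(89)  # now {9, 52, 56, 60, 64, 68, 78, 79, 83, 89, 93}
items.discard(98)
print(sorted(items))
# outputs [9, 52, 56, 60, 64, 68, 78, 79, 83, 89, 93]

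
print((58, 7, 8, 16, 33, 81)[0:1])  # (58,)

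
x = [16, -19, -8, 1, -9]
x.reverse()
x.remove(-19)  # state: [-9, 1, -8, 16]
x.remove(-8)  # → [-9, 1, 16]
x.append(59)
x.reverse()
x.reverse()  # [-9, 1, 16, 59]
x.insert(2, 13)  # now [-9, 1, 13, 16, 59]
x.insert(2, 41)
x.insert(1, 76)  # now [-9, 76, 1, 41, 13, 16, 59]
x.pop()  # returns 59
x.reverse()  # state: [16, 13, 41, 1, 76, -9]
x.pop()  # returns -9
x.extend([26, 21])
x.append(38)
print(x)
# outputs [16, 13, 41, 1, 76, 26, 21, 38]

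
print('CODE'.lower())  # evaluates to code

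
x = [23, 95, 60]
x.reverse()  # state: [60, 95, 23]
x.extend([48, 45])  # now [60, 95, 23, 48, 45]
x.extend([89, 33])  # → [60, 95, 23, 48, 45, 89, 33]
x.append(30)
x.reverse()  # [30, 33, 89, 45, 48, 23, 95, 60]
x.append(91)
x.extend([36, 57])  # [30, 33, 89, 45, 48, 23, 95, 60, 91, 36, 57]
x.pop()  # 57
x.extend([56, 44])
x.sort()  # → [23, 30, 33, 36, 44, 45, 48, 56, 60, 89, 91, 95]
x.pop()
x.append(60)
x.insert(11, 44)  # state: [23, 30, 33, 36, 44, 45, 48, 56, 60, 89, 91, 44, 60]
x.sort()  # [23, 30, 33, 36, 44, 44, 45, 48, 56, 60, 60, 89, 91]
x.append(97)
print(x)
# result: [23, 30, 33, 36, 44, 44, 45, 48, 56, 60, 60, 89, 91, 97]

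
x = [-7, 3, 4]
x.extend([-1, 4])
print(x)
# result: [-7, 3, 4, -1, 4]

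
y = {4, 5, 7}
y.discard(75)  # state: {4, 5, 7}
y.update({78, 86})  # {4, 5, 7, 78, 86}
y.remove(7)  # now {4, 5, 78, 86}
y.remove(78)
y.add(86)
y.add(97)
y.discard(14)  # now {4, 5, 86, 97}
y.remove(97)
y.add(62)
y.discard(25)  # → {4, 5, 62, 86}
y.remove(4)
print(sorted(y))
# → [5, 62, 86]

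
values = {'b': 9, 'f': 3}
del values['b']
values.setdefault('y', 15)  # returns 15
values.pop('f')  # 3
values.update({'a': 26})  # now {'y': 15, 'a': 26}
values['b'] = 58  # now {'y': 15, 'a': 26, 'b': 58}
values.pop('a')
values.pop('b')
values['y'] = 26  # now {'y': 26}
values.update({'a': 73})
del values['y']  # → {'a': 73}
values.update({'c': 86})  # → {'a': 73, 'c': 86}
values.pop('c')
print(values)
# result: {'a': 73}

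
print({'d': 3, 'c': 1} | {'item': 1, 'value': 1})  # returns {'d': 3, 'c': 1, 'item': 1, 'value': 1}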